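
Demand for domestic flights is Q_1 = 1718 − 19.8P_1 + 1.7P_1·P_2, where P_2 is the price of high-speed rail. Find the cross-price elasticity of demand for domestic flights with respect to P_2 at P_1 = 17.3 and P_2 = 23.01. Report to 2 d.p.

0.33

At P_1 = 17.3 and P_2 = 23.01: Q_1 = 2052.184.
∂Q_1/∂P_2 = 1.7P_1 = 1.7(17.3) = 29.4100.
ε = (∂Q_1/∂P_2)(P_2/Q_1) = 29.4100 × (23.01/2052.184) ≈ 0.33.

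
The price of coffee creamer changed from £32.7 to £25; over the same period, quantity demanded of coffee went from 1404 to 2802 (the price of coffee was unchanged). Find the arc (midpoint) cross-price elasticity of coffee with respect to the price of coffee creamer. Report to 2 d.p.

ΔQ_A = 2802 − 1404 = 1398; ΔP_B = 25 − 32.7 = -7.7.
Midpoints: Q̄_A = 2103.0, P̄_B = 28.85.
ε = (ΔQ_A/Q̄_A)/(ΔP_B/P̄_B) = (1398/2103.0)/(-7.7/28.85) ≈ -2.49.

-2.49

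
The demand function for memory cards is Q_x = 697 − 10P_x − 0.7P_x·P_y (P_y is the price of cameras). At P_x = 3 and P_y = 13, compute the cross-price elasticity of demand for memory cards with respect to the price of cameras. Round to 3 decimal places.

-0.043

At P_x = 3 and P_y = 13: Q_x = 639.7.
∂Q_x/∂P_y = -0.7P_x = -0.7(3) = -2.1000.
ε = (∂Q_x/∂P_y)(P_y/Q_x) = -2.1000 × (13/639.7) ≈ -0.043.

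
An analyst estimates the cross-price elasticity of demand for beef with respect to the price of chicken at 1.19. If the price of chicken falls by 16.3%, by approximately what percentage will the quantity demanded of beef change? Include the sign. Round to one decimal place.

%ΔQ ≈ ε × %ΔP of chicken = 1.19 × (-16.3%) = -19.4%.
Demand for beef falls by about 19.4%.

-19.4%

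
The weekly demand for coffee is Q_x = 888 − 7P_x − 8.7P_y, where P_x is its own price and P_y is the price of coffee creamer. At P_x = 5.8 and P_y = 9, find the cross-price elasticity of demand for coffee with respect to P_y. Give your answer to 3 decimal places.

-0.102

At P_x = 5.8 and P_y = 9: Q_x = 769.1.
∂Q_x/∂P_y = -8.7.
ε = (∂Q_x/∂P_y)(P_y/Q_x) = -8.7 × (9/769.1) ≈ -0.102.
Since ε < 0, coffee and coffee creamer are complements.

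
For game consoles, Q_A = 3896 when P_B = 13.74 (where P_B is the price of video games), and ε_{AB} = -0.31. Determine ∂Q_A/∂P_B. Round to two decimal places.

ε = (∂Q_A/∂P_B)·(P_B/Q_A) ⇒ ∂Q_A/∂P_B = ε·Q_A/P_B = -0.31 × 3896/13.74 ≈ -87.90.

-87.90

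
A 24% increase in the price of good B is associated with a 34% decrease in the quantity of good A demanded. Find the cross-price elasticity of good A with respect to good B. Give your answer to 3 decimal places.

ε = (%ΔQ of good A) / (%ΔP of good B) = (-34%) / (24%) ≈ -1.417.
Negative cross-price elasticity: complements.

-1.417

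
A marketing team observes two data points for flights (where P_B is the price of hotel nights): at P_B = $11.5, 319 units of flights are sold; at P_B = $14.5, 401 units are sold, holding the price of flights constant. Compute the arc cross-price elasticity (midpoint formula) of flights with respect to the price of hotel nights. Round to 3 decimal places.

ΔQ_A = 401 − 319 = 82; ΔP_B = 14.5 − 11.5 = 3.
Midpoints: Q̄_A = 360.0, P̄_B = 13.00.
ε = (ΔQ_A/Q̄_A)/(ΔP_B/P̄_B) = (82/360.0)/(3/13.00) ≈ 0.987.
ε > 0: flights and hotel nights are substitutes.

0.987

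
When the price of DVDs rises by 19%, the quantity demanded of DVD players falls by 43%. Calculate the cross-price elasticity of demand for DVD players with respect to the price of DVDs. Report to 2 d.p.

-2.26

ε = (%ΔQ of DVD players) / (%ΔP of DVDs) = (-43%) / (19%) ≈ -2.26.
Negative cross-price elasticity: complements.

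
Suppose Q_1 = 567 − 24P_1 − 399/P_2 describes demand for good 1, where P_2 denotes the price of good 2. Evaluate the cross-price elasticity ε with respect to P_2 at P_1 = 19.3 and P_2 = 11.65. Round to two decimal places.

0.49

At P_1 = 19.3 and P_2 = 11.65: Q_1 = 69.551.
∂Q_1/∂P_2 = 399/P_2² = 2.9398.
ε = (∂Q_1/∂P_2)(P_2/Q_1) = 2.9398 × (11.65/69.551) ≈ 0.49.
ε > 0: substitutes.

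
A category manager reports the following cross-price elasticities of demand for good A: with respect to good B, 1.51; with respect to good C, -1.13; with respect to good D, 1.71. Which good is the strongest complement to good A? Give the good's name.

good C

Complements have ε < 0. The most negative value is -1.13 (good C).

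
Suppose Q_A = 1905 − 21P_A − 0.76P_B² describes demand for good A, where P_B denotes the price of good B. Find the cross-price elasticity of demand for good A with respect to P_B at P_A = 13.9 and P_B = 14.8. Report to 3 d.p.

At P_A = 13.9 and P_B = 14.8: Q_A = 1446.630.
∂Q_A/∂P_B = -1.52P_B = -1.52(14.8) = -22.4960.
ε = (∂Q_A/∂P_B)(P_B/Q_A) = -22.4960 × (14.8/1446.630) ≈ -0.230.
ε < 0: complements.

-0.230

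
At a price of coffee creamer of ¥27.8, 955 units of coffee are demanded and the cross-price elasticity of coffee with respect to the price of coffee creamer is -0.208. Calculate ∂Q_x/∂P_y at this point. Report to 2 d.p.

-7.15

ε = (∂Q_x/∂P_y)·(P_y/Q_x) ⇒ ∂Q_x/∂P_y = ε·Q_x/P_y = -0.208 × 955/27.8 ≈ -7.15.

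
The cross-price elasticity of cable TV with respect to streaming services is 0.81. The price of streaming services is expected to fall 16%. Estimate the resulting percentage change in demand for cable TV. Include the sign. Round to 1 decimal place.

%ΔQ ≈ ε × %ΔP of streaming services = 0.81 × (-16%) = -13.0%.

-13.0%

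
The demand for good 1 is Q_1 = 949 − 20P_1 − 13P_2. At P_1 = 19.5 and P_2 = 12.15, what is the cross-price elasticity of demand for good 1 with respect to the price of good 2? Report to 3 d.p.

-0.394

At P_1 = 19.5 and P_2 = 12.15: Q_1 = 401.05.
∂Q_1/∂P_2 = -13.
ε = (∂Q_1/∂P_2)(P_2/Q_1) = -13 × (12.15/401.05) ≈ -0.394.
Since ε < 0, good 1 and good 2 are complements.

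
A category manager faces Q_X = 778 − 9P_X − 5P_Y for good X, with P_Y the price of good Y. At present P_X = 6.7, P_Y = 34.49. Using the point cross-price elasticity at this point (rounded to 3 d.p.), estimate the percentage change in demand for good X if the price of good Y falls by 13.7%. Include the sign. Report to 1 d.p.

4.3%

At P_X = 6.7, P_Y = 34.49: Q_X = 545.25.
∂Q_X/∂P_Y = -5.
ε = (∂Q_X/∂P_Y)(P_Y/Q_X) = -5.0000 × 34.49/545.25 ≈ -0.316.
%ΔQ_X ≈ ε × %ΔP_Y = -0.316 × (-13.7%) = 4.3%.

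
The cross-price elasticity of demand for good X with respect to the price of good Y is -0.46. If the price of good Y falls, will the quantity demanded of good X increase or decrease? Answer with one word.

increase

ε < 0 and the price of good Y falls, so the quantity of good X moves in the opposite direction: it increases.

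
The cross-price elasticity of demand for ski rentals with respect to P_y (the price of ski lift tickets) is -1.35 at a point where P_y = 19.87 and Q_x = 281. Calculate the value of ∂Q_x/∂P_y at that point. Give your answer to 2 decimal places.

-19.09

ε = (∂Q_x/∂P_y)·(P_y/Q_x) ⇒ ∂Q_x/∂P_y = ε·Q_x/P_y = -1.35 × 281/19.87 ≈ -19.09.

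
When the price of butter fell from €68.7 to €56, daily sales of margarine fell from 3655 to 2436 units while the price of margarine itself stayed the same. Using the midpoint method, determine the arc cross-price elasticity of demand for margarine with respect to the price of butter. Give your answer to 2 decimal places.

ΔQ_A = 2436 − 3655 = -1219; ΔP_B = 56 − 68.7 = -12.7.
Midpoints: Q̄_A = 3045.5, P̄_B = 62.35.
ε = (ΔQ_A/Q̄_A)/(ΔP_B/P̄_B) = (-1219/3045.5)/(-12.7/62.35) ≈ 1.97.
ε > 0: margarine and butter are substitutes.

1.97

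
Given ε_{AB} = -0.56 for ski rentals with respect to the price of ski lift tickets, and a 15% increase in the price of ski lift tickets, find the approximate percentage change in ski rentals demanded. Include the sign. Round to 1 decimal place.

-8.4%

%ΔQ ≈ ε × %ΔP of ski lift tickets = -0.56 × (15%) = -8.4%.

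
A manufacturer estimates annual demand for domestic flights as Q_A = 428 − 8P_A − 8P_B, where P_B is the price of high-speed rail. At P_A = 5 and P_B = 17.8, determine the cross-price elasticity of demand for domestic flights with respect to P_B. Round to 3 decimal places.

-0.580

At P_A = 5 and P_B = 17.8: Q_A = 245.6.
∂Q_A/∂P_B = -8.
ε = (∂Q_A/∂P_B)(P_B/Q_A) = -8 × (17.8/245.6) ≈ -0.580.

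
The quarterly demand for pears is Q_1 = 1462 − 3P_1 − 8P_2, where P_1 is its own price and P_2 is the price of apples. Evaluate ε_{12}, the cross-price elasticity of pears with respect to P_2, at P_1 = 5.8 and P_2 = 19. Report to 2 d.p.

At P_1 = 5.8 and P_2 = 19: Q_1 = 1292.6.
∂Q_1/∂P_2 = -8.
ε = (∂Q_1/∂P_2)(P_2/Q_1) = -8 × (19/1292.6) ≈ -0.12.
Since ε < 0, pears and apples are complements.

-0.12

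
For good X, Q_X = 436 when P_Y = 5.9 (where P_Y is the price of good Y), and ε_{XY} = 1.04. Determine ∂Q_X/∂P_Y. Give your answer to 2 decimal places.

ε = (∂Q_X/∂P_Y)·(P_Y/Q_X) ⇒ ∂Q_X/∂P_Y = ε·Q_X/P_Y = 1.04 × 436/5.9 ≈ 76.85.

76.85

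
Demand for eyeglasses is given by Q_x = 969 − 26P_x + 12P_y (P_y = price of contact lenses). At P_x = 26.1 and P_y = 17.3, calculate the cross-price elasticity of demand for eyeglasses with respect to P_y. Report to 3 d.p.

At P_x = 26.1 and P_y = 17.3: Q_x = 498.
∂Q_x/∂P_y = 12.
ε = (∂Q_x/∂P_y)(P_y/Q_x) = 12 × (17.3/498) ≈ 0.417.

0.417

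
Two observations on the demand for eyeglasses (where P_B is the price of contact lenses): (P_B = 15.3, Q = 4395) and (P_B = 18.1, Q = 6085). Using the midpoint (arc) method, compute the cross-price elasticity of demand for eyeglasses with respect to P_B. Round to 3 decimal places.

ΔQ_A = 6085 − 4395 = 1690; ΔP_B = 18.1 − 15.3 = 2.8.
Midpoints: Q̄_A = 5240.0, P̄_B = 16.70.
ε = (ΔQ_A/Q̄_A)/(ΔP_B/P̄_B) = (1690/5240.0)/(2.8/16.70) ≈ 1.924.

1.924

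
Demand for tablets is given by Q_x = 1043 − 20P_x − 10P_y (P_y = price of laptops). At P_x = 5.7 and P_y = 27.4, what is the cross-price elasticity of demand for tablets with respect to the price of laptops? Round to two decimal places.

At P_x = 5.7 and P_y = 27.4: Q_x = 655.
∂Q_x/∂P_y = -10.
ε = (∂Q_x/∂P_y)(P_y/Q_x) = -10 × (27.4/655) ≈ -0.42.
Since ε < 0, tablets and laptops are complements.

-0.42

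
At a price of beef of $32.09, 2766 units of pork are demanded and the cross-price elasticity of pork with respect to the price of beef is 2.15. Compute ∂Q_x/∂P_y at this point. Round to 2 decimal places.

185.32

ε = (∂Q_x/∂P_y)·(P_y/Q_x) ⇒ ∂Q_x/∂P_y = ε·Q_x/P_y = 2.15 × 2766/32.09 ≈ 185.32.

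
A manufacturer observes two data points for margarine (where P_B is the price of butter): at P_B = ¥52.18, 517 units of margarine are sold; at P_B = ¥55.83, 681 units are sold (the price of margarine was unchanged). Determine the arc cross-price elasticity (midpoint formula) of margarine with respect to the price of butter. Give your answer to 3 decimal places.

4.051

ΔQ_A = 681 − 517 = 164; ΔP_B = 55.83 − 52.18 = 3.65.
Midpoints: Q̄_A = 599.0, P̄_B = 54.00.
ε = (ΔQ_A/Q̄_A)/(ΔP_B/P̄_B) = (164/599.0)/(3.65/54.00) ≈ 4.051.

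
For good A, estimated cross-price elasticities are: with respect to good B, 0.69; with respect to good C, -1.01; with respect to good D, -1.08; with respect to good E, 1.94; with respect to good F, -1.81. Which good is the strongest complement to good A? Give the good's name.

good F

Complements have ε < 0. The most negative value is -1.81 (good F).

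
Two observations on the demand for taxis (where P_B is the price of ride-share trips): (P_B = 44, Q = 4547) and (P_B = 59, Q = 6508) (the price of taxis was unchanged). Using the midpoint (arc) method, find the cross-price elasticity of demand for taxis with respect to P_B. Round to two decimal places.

ΔQ_A = 6508 − 4547 = 1961; ΔP_B = 59 − 44 = 15.
Midpoints: Q̄_A = 5527.5, P̄_B = 51.50.
ε = (ΔQ_A/Q̄_A)/(ΔP_B/P̄_B) = (1961/5527.5)/(15/51.50) ≈ 1.22.

1.22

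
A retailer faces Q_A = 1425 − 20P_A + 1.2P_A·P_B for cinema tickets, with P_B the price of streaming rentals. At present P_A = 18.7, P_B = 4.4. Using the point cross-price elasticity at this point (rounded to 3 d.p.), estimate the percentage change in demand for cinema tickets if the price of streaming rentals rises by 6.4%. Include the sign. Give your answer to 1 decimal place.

0.6%

At P_A = 18.7, P_B = 4.4: Q_A = 1149.736.
∂Q_A/∂P_B = 1.2P_A = 22.4400.
ε = (∂Q_A/∂P_B)(P_B/Q_A) = 22.4400 × 4.4/1149.736 ≈ 0.086.
%ΔQ_A ≈ ε × %ΔP_B = 0.086 × (6.4%) = 0.6%.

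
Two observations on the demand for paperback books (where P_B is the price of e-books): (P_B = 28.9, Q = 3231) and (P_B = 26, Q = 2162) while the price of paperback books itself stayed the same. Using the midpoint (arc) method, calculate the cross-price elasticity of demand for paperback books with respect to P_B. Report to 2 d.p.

3.75

ΔQ_A = 2162 − 3231 = -1069; ΔP_B = 26 − 28.9 = -2.9.
Midpoints: Q̄_A = 2696.5, P̄_B = 27.45.
ε = (ΔQ_A/Q̄_A)/(ΔP_B/P̄_B) = (-1069/2696.5)/(-2.9/27.45) ≈ 3.75.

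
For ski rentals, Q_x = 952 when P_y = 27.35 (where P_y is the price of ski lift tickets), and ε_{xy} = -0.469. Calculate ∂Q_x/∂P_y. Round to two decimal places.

-16.32

ε = (∂Q_x/∂P_y)·(P_y/Q_x) ⇒ ∂Q_x/∂P_y = ε·Q_x/P_y = -0.469 × 952/27.35 ≈ -16.32.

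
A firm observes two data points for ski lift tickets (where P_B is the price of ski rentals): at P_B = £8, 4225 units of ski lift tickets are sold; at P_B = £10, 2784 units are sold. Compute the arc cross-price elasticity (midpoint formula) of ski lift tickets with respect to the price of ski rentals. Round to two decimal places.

ΔQ_A = 2784 − 4225 = -1441; ΔP_B = 10 − 8 = 2.
Midpoints: Q̄_A = 3504.5, P̄_B = 9.00.
ε = (ΔQ_A/Q̄_A)/(ΔP_B/P̄_B) = (-1441/3504.5)/(2/9.00) ≈ -1.85.

-1.85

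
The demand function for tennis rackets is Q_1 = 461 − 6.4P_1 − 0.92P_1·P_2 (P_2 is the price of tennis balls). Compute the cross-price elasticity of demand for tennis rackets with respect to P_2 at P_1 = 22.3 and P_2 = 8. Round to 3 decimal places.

-1.065

At P_1 = 22.3 and P_2 = 8: Q_1 = 154.152.
∂Q_1/∂P_2 = -0.92P_1 = -0.92(22.3) = -20.5160.
ε = (∂Q_1/∂P_2)(P_2/Q_1) = -20.5160 × (8/154.152) ≈ -1.065.
ε < 0: complements.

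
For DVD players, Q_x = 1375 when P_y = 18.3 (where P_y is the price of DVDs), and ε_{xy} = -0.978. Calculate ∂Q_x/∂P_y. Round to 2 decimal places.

-73.48

ε = (∂Q_x/∂P_y)·(P_y/Q_x) ⇒ ∂Q_x/∂P_y = ε·Q_x/P_y = -0.978 × 1375/18.3 ≈ -73.48.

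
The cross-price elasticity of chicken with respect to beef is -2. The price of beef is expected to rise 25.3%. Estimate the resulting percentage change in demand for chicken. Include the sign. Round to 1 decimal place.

-50.6%

%ΔQ ≈ ε × %ΔP of beef = -2 × (25.3%) = -50.6%.
Demand for chicken falls by about 50.6%.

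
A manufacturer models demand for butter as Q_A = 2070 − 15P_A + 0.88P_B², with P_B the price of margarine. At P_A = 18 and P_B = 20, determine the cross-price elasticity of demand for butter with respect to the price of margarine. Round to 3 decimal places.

0.327

At P_A = 18 and P_B = 20: Q_A = 2152.
∂Q_A/∂P_B = 1.76P_B = 1.76(20) = 35.2000.
ε = (∂Q_A/∂P_B)(P_B/Q_A) = 35.2000 × (20/2152) ≈ 0.327.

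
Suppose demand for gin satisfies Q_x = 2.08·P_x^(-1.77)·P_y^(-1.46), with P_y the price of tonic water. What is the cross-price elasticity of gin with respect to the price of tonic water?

In a log-linear (constant-elasticity) demand function, the coefficient on the exponent of P_y is the cross-price elasticity.
ε = -1.46. Negative, so gin and tonic water are complements.

-1.46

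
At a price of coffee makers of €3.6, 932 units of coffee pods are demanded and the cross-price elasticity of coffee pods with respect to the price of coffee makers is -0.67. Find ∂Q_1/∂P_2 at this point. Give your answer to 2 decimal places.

-173.46

ε = (∂Q_1/∂P_2)·(P_2/Q_1) ⇒ ∂Q_1/∂P_2 = ε·Q_1/P_2 = -0.67 × 932/3.6 ≈ -173.46.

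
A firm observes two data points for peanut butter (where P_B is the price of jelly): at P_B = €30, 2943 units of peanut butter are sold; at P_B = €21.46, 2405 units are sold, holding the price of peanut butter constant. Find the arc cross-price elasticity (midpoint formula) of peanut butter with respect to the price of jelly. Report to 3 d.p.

ΔQ_A = 2405 − 2943 = -538; ΔP_B = 21.46 − 30 = -8.54.
Midpoints: Q̄_A = 2674.0, P̄_B = 25.73.
ε = (ΔQ_A/Q̄_A)/(ΔP_B/P̄_B) = (-538/2674.0)/(-8.54/25.73) ≈ 0.606.

0.606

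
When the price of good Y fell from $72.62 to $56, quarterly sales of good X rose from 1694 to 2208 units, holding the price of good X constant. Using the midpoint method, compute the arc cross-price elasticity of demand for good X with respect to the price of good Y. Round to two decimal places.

-1.02

ΔQ_X = 2208 − 1694 = 514; ΔP_Y = 56 − 72.62 = -16.62.
Midpoints: Q̄_X = 1951.0, P̄_Y = 64.31.
ε = (ΔQ_X/Q̄_X)/(ΔP_Y/P̄_Y) = (514/1951.0)/(-16.62/64.31) ≈ -1.02.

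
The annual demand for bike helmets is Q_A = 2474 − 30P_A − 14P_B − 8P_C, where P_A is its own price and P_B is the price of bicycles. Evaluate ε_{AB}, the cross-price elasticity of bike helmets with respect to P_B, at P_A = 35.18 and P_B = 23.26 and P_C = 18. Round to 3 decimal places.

At P_A = 35.18 and P_B = 23.26 and P_C = 18: Q_A = 948.96.
∂Q_A/∂P_B = -14.
ε = (∂Q_A/∂P_B)(P_B/Q_A) = -14 × (23.26/948.96) ≈ -0.343.

-0.343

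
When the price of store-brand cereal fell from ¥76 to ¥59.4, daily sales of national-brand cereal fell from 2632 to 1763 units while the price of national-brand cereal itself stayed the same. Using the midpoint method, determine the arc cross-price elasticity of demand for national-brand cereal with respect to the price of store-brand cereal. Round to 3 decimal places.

1.613

ΔQ_A = 1763 − 2632 = -869; ΔP_B = 59.4 − 76 = -16.6.
Midpoints: Q̄_A = 2197.5, P̄_B = 67.70.
ε = (ΔQ_A/Q̄_A)/(ΔP_B/P̄_B) = (-869/2197.5)/(-16.6/67.70) ≈ 1.613.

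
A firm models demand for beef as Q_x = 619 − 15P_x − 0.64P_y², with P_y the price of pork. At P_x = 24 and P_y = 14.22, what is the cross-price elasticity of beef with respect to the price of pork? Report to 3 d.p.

At P_x = 24 and P_y = 14.22: Q_x = 129.587.
∂Q_x/∂P_y = -1.28P_y = -1.28(14.22) = -18.2016.
ε = (∂Q_x/∂P_y)(P_y/Q_x) = -18.2016 × (14.22/129.587) ≈ -1.997.
ε < 0: complements.

-1.997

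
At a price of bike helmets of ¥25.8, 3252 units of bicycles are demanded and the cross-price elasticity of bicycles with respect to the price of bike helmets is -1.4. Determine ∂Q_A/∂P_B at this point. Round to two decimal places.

-176.47

ε = (∂Q_A/∂P_B)·(P_B/Q_A) ⇒ ∂Q_A/∂P_B = ε·Q_A/P_B = -1.4 × 3252/25.8 ≈ -176.47.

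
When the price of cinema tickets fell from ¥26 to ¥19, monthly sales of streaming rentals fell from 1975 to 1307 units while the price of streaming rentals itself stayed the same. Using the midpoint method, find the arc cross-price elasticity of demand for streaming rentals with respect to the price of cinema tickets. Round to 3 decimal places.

1.308

ΔQ_A = 1307 − 1975 = -668; ΔP_B = 19 − 26 = -7.
Midpoints: Q̄_A = 1641.0, P̄_B = 22.50.
ε = (ΔQ_A/Q̄_A)/(ΔP_B/P̄_B) = (-668/1641.0)/(-7/22.50) ≈ 1.308.
ε > 0: streaming rentals and cinema tickets are substitutes.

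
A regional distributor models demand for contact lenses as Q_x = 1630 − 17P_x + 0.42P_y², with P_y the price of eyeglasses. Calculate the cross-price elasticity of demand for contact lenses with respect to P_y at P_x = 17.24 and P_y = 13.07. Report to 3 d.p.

At P_x = 17.24 and P_y = 13.07: Q_x = 1408.666.
∂Q_x/∂P_y = 0.84P_y = 0.84(13.07) = 10.9788.
ε = (∂Q_x/∂P_y)(P_y/Q_x) = 10.9788 × (13.07/1408.666) ≈ 0.102.
ε > 0: substitutes.

0.102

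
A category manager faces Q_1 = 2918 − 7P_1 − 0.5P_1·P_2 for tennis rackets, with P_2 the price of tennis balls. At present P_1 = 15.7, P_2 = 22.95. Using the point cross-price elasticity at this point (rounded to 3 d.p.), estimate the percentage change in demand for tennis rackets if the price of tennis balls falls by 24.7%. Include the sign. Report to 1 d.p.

1.7%

At P_1 = 15.7, P_2 = 22.95: Q_1 = 2627.943.
∂Q_1/∂P_2 = -0.5P_1 = -7.8500.
ε = (∂Q_1/∂P_2)(P_2/Q_1) = -7.8500 × 22.95/2627.943 ≈ -0.069.
%ΔQ_1 ≈ ε × %ΔP_2 = -0.069 × (-24.7%) = 1.7%.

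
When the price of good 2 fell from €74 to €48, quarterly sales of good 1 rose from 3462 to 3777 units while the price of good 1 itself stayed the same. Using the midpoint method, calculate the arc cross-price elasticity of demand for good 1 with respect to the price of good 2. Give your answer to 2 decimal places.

ΔQ_1 = 3777 − 3462 = 315; ΔP_2 = 48 − 74 = -26.
Midpoints: Q̄_1 = 3619.5, P̄_2 = 61.00.
ε = (ΔQ_1/Q̄_1)/(ΔP_2/P̄_2) = (315/3619.5)/(-26/61.00) ≈ -0.20.
ε < 0: good 1 and good 2 are complements.

-0.20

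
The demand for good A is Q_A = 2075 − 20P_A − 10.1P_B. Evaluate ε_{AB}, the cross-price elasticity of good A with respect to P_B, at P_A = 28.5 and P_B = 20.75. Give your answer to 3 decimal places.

At P_A = 28.5 and P_B = 20.75: Q_A = 1295.425.
∂Q_A/∂P_B = -10.1.
ε = (∂Q_A/∂P_B)(P_B/Q_A) = -10.1 × (20.75/1295.425) ≈ -0.162.
Since ε < 0, good A and good B are complements.

-0.162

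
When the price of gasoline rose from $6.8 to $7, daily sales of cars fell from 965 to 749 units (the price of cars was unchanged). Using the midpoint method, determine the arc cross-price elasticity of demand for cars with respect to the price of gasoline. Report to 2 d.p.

ΔQ_A = 749 − 965 = -216; ΔP_B = 7 − 6.8 = 0.2.
Midpoints: Q̄_A = 857.0, P̄_B = 6.90.
ε = (ΔQ_A/Q̄_A)/(ΔP_B/P̄_B) = (-216/857.0)/(0.2/6.90) ≈ -8.70.

-8.70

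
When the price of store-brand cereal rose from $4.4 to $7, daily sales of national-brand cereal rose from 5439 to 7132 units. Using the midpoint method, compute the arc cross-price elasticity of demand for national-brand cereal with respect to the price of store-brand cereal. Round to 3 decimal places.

ΔQ_A = 7132 − 5439 = 1693; ΔP_B = 7 − 4.4 = 2.6.
Midpoints: Q̄_A = 6285.5, P̄_B = 5.70.
ε = (ΔQ_A/Q̄_A)/(ΔP_B/P̄_B) = (1693/6285.5)/(2.6/5.70) ≈ 0.590.
ε > 0: national-brand cereal and store-brand cereal are substitutes.

0.590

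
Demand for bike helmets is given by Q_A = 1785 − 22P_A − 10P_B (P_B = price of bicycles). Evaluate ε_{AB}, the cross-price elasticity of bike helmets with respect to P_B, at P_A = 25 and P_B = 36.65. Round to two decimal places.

At P_A = 25 and P_B = 36.65: Q_A = 868.5.
∂Q_A/∂P_B = -10.
ε = (∂Q_A/∂P_B)(P_B/Q_A) = -10 × (36.65/868.5) ≈ -0.42.

-0.42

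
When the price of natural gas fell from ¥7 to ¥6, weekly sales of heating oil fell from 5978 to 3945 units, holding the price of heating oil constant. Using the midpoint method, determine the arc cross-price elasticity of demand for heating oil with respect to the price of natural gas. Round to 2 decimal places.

ΔQ_A = 3945 − 5978 = -2033; ΔP_B = 6 − 7 = -1.
Midpoints: Q̄_A = 4961.5, P̄_B = 6.50.
ε = (ΔQ_A/Q̄_A)/(ΔP_B/P̄_B) = (-2033/4961.5)/(-1/6.50) ≈ 2.66.
ε > 0: heating oil and natural gas are substitutes.

2.66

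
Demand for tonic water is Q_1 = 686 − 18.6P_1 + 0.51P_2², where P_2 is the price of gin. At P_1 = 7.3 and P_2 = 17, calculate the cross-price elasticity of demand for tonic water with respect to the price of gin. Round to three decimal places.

0.423

At P_1 = 7.3 and P_2 = 17: Q_1 = 697.61.
∂Q_1/∂P_2 = 1.02P_2 = 1.02(17) = 17.3400.
ε = (∂Q_1/∂P_2)(P_2/Q_1) = 17.3400 × (17/697.61) ≈ 0.423.
ε > 0: substitutes.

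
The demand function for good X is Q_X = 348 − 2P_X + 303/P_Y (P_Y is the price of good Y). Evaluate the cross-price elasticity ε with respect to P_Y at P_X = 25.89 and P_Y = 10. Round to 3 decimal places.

At P_X = 25.89 and P_Y = 10: Q_X = 326.52.
∂Q_X/∂P_Y = −303/P_Y² = -3.0300.
ε = (∂Q_X/∂P_Y)(P_Y/Q_X) = -3.0300 × (10/326.52) ≈ -0.093.

-0.093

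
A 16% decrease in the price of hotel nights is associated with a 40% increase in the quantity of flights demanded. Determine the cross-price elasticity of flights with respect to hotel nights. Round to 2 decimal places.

-2.50

ε = (%ΔQ of flights) / (%ΔP of hotel nights) = (40%) / (-16%) ≈ -2.50.
Negative cross-price elasticity: complements.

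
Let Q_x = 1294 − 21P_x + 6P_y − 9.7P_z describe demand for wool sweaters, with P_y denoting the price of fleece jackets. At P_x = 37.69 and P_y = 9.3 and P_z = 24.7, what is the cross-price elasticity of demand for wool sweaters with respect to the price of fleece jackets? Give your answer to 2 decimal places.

At P_x = 37.69 and P_y = 9.3 and P_z = 24.7: Q_x = 318.72.
∂Q_x/∂P_y = 6.
ε = (∂Q_x/∂P_y)(P_y/Q_x) = 6 × (9.3/318.72) ≈ 0.18.
Since ε > 0, wool sweaters and fleece jackets are substitutes.

0.18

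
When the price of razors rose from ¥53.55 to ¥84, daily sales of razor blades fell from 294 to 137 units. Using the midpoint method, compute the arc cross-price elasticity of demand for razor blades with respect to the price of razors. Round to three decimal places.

ΔQ_A = 137 − 294 = -157; ΔP_B = 84 − 53.55 = 30.45.
Midpoints: Q̄_A = 215.5, P̄_B = 68.78.
ε = (ΔQ_A/Q̄_A)/(ΔP_B/P̄_B) = (-157/215.5)/(30.45/68.78) ≈ -1.645.

-1.645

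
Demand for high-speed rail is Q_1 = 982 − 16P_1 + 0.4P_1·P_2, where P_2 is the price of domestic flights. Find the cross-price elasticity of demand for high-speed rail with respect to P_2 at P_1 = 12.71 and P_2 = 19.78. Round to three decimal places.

0.114

At P_1 = 12.71 and P_2 = 19.78: Q_1 = 879.202.
∂Q_1/∂P_2 = 0.4P_1 = 0.4(12.71) = 5.0840.
ε = (∂Q_1/∂P_2)(P_2/Q_1) = 5.0840 × (19.78/879.202) ≈ 0.114.
ε > 0: substitutes.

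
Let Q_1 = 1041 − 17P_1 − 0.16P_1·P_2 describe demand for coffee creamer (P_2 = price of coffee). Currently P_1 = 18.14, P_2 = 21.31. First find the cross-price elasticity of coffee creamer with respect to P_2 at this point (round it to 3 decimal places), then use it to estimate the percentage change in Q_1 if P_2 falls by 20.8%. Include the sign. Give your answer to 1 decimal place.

At P_1 = 18.14, P_2 = 21.31: Q_1 = 670.770.
∂Q_1/∂P_2 = -0.16P_1 = -2.9024.
ε = (∂Q_1/∂P_2)(P_2/Q_1) = -2.9024 × 21.31/670.770 ≈ -0.092.
%ΔQ_1 ≈ ε × %ΔP_2 = -0.092 × (-20.8%) = 1.9%.

1.9%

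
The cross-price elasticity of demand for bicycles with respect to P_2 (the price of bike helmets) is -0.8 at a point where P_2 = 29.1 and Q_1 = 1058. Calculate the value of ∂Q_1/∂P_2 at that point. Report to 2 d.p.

ε = (∂Q_1/∂P_2)·(P_2/Q_1) ⇒ ∂Q_1/∂P_2 = ε·Q_1/P_2 = -0.8 × 1058/29.1 ≈ -29.09.

-29.09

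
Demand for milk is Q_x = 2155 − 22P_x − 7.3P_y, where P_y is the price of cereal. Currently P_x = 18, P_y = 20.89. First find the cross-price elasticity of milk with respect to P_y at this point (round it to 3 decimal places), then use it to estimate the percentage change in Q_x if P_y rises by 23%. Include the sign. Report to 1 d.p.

At P_x = 18, P_y = 20.89: Q_x = 1606.503.
∂Q_x/∂P_y = -7.3.
ε = (∂Q_x/∂P_y)(P_y/Q_x) = -7.3000 × 20.89/1606.503 ≈ -0.095.
%ΔQ_x ≈ ε × %ΔP_y = -0.095 × (23%) = -2.2%.

-2.2%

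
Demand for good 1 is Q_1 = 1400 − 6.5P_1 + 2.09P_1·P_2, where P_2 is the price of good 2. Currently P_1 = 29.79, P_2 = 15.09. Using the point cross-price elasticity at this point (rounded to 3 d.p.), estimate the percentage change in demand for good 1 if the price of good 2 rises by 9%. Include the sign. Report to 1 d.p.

3.9%

At P_1 = 29.79, P_2 = 15.09: Q_1 = 2145.885.
∂Q_1/∂P_2 = 2.09P_1 = 62.2611.
ε = (∂Q_1/∂P_2)(P_2/Q_1) = 62.2611 × 15.09/2145.885 ≈ 0.438.
%ΔQ_1 ≈ ε × %ΔP_2 = 0.438 × (9%) = 3.9%.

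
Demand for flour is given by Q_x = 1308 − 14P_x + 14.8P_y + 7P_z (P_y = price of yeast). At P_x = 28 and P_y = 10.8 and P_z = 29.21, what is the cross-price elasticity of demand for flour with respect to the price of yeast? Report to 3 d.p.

0.125

At P_x = 28 and P_y = 10.8 and P_z = 29.21: Q_x = 1280.31.
∂Q_x/∂P_y = 14.8.
ε = (∂Q_x/∂P_y)(P_y/Q_x) = 14.8 × (10.8/1280.31) ≈ 0.125.
Since ε > 0, flour and yeast are substitutes.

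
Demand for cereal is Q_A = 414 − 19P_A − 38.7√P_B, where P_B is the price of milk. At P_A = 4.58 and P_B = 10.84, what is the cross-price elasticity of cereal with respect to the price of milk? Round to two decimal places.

At P_A = 4.58 and P_B = 10.84: Q_A = 199.564.
∂Q_A/∂P_B = -38.7/(2√P_B) = -38.7/(2√10.84) = -5.8771.
ε = (∂Q_A/∂P_B)(P_B/Q_A) = -5.8771 × (10.84/199.564) ≈ -0.32.
ε < 0: complements.

-0.32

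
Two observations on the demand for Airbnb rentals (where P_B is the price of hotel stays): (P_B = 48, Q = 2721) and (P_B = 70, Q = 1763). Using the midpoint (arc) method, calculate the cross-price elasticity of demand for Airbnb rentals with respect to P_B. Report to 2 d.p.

-1.15

ΔQ_A = 1763 − 2721 = -958; ΔP_B = 70 − 48 = 22.
Midpoints: Q̄_A = 2242.0, P̄_B = 59.00.
ε = (ΔQ_A/Q̄_A)/(ΔP_B/P̄_B) = (-958/2242.0)/(22/59.00) ≈ -1.15.
ε < 0: Airbnb rentals and hotel stays are complements.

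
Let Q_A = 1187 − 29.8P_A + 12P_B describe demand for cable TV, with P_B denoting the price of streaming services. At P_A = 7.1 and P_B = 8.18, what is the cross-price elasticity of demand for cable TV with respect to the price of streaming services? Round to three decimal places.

0.091

At P_A = 7.1 and P_B = 8.18: Q_A = 1073.58.
∂Q_A/∂P_B = 12.
ε = (∂Q_A/∂P_B)(P_B/Q_A) = 12 × (8.18/1073.58) ≈ 0.091.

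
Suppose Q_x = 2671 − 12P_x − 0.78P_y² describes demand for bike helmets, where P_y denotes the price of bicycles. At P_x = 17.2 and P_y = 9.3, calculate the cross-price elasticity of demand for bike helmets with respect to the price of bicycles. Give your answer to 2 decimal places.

-0.06

At P_x = 17.2 and P_y = 9.3: Q_x = 2397.138.
∂Q_x/∂P_y = -1.56P_y = -1.56(9.3) = -14.5080.
ε = (∂Q_x/∂P_y)(P_y/Q_x) = -14.5080 × (9.3/2397.138) ≈ -0.06.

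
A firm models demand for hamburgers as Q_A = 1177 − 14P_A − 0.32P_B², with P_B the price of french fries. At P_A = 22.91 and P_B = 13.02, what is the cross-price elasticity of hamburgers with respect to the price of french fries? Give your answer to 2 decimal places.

At P_A = 22.91 and P_B = 13.02: Q_A = 802.013.
∂Q_A/∂P_B = -0.64P_B = -0.64(13.02) = -8.3328.
ε = (∂Q_A/∂P_B)(P_B/Q_A) = -8.3328 × (13.02/802.013) ≈ -0.14.

-0.14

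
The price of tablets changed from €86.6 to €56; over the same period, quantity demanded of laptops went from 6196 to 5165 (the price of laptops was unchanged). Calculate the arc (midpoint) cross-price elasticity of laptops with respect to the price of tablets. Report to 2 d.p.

0.42

ΔQ_A = 5165 − 6196 = -1031; ΔP_B = 56 − 86.6 = -30.6.
Midpoints: Q̄_A = 5680.5, P̄_B = 71.30.
ε = (ΔQ_A/Q̄_A)/(ΔP_B/P̄_B) = (-1031/5680.5)/(-30.6/71.30) ≈ 0.42.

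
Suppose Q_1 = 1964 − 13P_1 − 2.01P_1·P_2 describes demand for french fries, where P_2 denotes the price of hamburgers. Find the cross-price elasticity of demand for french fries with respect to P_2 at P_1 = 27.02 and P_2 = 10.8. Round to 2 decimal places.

-0.57

At P_1 = 27.02 and P_2 = 10.8: Q_1 = 1026.190.
∂Q_1/∂P_2 = -2.01P_1 = -2.01(27.02) = -54.3102.
ε = (∂Q_1/∂P_2)(P_2/Q_1) = -54.3102 × (10.8/1026.190) ≈ -0.57.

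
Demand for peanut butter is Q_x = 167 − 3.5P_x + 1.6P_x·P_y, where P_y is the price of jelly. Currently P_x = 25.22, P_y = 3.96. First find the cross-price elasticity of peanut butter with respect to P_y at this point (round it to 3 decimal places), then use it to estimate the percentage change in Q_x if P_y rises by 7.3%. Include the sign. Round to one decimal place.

At P_x = 25.22, P_y = 3.96: Q_x = 238.524.
∂Q_x/∂P_y = 1.6P_x = 40.3520.
ε = (∂Q_x/∂P_y)(P_y/Q_x) = 40.3520 × 3.96/238.524 ≈ 0.670.
%ΔQ_x ≈ ε × %ΔP_y = 0.670 × (7.3%) = 4.9%.

4.9%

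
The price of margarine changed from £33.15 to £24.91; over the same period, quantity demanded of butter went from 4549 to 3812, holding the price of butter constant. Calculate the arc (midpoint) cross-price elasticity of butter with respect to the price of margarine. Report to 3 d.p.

ΔQ_A = 3812 − 4549 = -737; ΔP_B = 24.91 − 33.15 = -8.24.
Midpoints: Q̄_A = 4180.5, P̄_B = 29.03.
ε = (ΔQ_A/Q̄_A)/(ΔP_B/P̄_B) = (-737/4180.5)/(-8.24/29.03) ≈ 0.621.

0.621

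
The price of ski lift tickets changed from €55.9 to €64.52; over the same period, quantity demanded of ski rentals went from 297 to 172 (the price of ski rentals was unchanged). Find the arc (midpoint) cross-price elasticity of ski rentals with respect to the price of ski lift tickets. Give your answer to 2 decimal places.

-3.72

ΔQ_A = 172 − 297 = -125; ΔP_B = 64.52 − 55.9 = 8.62.
Midpoints: Q̄_A = 234.5, P̄_B = 60.21.
ε = (ΔQ_A/Q̄_A)/(ΔP_B/P̄_B) = (-125/234.5)/(8.62/60.21) ≈ -3.72.
ε < 0: ski rentals and ski lift tickets are complements.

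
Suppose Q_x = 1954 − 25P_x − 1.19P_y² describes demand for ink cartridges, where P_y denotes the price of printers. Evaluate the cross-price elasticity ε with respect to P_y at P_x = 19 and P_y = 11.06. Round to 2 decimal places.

At P_x = 19 and P_y = 11.06: Q_x = 1333.435.
∂Q_x/∂P_y = -2.38P_y = -2.38(11.06) = -26.3228.
ε = (∂Q_x/∂P_y)(P_y/Q_x) = -26.3228 × (11.06/1333.435) ≈ -0.22.

-0.22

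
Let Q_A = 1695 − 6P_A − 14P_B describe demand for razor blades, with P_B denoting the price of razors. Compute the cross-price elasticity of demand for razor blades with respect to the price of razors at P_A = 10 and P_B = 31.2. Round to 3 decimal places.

-0.365

At P_A = 10 and P_B = 31.2: Q_A = 1198.2.
∂Q_A/∂P_B = -14.
ε = (∂Q_A/∂P_B)(P_B/Q_A) = -14 × (31.2/1198.2) ≈ -0.365.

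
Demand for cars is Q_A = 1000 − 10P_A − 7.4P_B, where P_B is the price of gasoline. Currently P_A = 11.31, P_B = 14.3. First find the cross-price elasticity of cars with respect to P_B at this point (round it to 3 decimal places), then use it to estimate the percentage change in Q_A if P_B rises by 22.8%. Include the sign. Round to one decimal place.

-3.1%

At P_A = 11.31, P_B = 14.3: Q_A = 781.08.
∂Q_A/∂P_B = -7.4.
ε = (∂Q_A/∂P_B)(P_B/Q_A) = -7.4000 × 14.3/781.08 ≈ -0.135.
%ΔQ_A ≈ ε × %ΔP_B = -0.135 × (22.8%) = -3.1%.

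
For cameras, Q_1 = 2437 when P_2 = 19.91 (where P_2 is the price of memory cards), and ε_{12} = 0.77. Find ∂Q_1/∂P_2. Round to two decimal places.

94.25

ε = (∂Q_1/∂P_2)·(P_2/Q_1) ⇒ ∂Q_1/∂P_2 = ε·Q_1/P_2 = 0.77 × 2437/19.91 ≈ 94.25.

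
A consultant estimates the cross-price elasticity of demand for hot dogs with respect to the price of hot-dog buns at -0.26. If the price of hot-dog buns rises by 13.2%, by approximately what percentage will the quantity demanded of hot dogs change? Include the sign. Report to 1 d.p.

-3.4%

%ΔQ ≈ ε × %ΔP of hot-dog buns = -0.26 × (13.2%) = -3.4%.
Demand for hot dogs falls by about 3.4%.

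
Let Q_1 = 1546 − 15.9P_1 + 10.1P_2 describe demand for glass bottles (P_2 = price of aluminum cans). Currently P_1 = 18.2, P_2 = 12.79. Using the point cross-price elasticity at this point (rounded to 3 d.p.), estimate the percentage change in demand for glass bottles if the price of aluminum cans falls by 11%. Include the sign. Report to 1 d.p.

At P_1 = 18.2, P_2 = 12.79: Q_1 = 1385.799.
∂Q_1/∂P_2 = 10.1.
ε = (∂Q_1/∂P_2)(P_2/Q_1) = 10.1000 × 12.79/1385.799 ≈ 0.093.
%ΔQ_1 ≈ ε × %ΔP_2 = 0.093 × (-11%) = -1.0%.

-1.0%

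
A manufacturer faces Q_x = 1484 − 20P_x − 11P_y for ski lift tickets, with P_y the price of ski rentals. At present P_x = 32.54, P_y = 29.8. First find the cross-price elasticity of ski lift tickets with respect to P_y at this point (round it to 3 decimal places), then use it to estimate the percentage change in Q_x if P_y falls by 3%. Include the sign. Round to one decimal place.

1.9%

At P_x = 32.54, P_y = 29.8: Q_x = 505.4.
∂Q_x/∂P_y = -11.
ε = (∂Q_x/∂P_y)(P_y/Q_x) = -11.0000 × 29.8/505.4 ≈ -0.649.
%ΔQ_x ≈ ε × %ΔP_y = -0.649 × (-3%) = 1.9%.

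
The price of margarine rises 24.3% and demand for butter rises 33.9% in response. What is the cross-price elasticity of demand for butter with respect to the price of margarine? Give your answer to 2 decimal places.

1.40

ε = (%ΔQ of butter) / (%ΔP of margarine) = (33.9%) / (24.3%) ≈ 1.40.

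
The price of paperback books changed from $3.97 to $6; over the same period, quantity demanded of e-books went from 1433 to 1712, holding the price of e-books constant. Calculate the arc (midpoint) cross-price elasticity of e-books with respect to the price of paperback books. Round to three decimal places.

0.436

ΔQ_A = 1712 − 1433 = 279; ΔP_B = 6 − 3.97 = 2.03.
Midpoints: Q̄_A = 1572.5, P̄_B = 4.99.
ε = (ΔQ_A/Q̄_A)/(ΔP_B/P̄_B) = (279/1572.5)/(2.03/4.99) ≈ 0.436.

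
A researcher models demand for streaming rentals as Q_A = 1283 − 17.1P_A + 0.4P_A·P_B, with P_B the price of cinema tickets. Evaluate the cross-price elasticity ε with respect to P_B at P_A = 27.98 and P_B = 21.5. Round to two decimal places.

At P_A = 27.98 and P_B = 21.5: Q_A = 1045.17.
∂Q_A/∂P_B = 0.4P_A = 0.4(27.98) = 11.1920.
ε = (∂Q_A/∂P_B)(P_B/Q_A) = 11.1920 × (21.5/1045.17) ≈ 0.23.
ε > 0: substitutes.

0.23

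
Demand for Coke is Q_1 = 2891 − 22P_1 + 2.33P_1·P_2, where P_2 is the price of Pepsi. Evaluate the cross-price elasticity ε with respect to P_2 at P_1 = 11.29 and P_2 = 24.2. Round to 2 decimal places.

0.19

At P_1 = 11.29 and P_2 = 24.2: Q_1 = 3279.218.
∂Q_1/∂P_2 = 2.33P_1 = 2.33(11.29) = 26.3057.
ε = (∂Q_1/∂P_2)(P_2/Q_1) = 26.3057 × (24.2/3279.218) ≈ 0.19.
ε > 0: substitutes.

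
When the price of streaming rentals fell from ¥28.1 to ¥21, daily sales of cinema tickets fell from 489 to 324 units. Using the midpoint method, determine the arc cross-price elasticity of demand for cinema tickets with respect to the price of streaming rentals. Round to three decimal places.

ΔQ_A = 324 − 489 = -165; ΔP_B = 21 − 28.1 = -7.1.
Midpoints: Q̄_A = 406.5, P̄_B = 24.55.
ε = (ΔQ_A/Q̄_A)/(ΔP_B/P̄_B) = (-165/406.5)/(-7.1/24.55) ≈ 1.404.

1.404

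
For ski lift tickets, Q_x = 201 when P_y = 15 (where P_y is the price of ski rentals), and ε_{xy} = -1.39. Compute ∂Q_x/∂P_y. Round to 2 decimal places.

-18.63

ε = (∂Q_x/∂P_y)·(P_y/Q_x) ⇒ ∂Q_x/∂P_y = ε·Q_x/P_y = -1.39 × 201/15 ≈ -18.63.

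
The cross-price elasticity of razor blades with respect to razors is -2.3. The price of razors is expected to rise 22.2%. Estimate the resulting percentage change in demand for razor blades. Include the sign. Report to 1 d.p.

-51.1%

%ΔQ ≈ ε × %ΔP of razors = -2.3 × (22.2%) = -51.1%.
Demand for razor blades falls by about 51.1%.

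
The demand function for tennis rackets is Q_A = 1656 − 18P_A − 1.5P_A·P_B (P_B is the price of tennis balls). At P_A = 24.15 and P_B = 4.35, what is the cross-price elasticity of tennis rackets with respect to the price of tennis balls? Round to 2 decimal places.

At P_A = 24.15 and P_B = 4.35: Q_A = 1063.721.
∂Q_A/∂P_B = -1.5P_A = -1.5(24.15) = -36.2250.
ε = (∂Q_A/∂P_B)(P_B/Q_A) = -36.2250 × (4.35/1063.721) ≈ -0.15.

-0.15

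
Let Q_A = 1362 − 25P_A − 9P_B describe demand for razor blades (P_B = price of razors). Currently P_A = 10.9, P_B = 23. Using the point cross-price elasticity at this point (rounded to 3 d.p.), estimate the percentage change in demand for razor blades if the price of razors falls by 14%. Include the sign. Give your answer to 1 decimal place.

At P_A = 10.9, P_B = 23: Q_A = 882.5.
∂Q_A/∂P_B = -9.
ε = (∂Q_A/∂P_B)(P_B/Q_A) = -9.0000 × 23/882.5 ≈ -0.235.
%ΔQ_A ≈ ε × %ΔP_B = -0.235 × (-14%) = 3.3%.

3.3%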